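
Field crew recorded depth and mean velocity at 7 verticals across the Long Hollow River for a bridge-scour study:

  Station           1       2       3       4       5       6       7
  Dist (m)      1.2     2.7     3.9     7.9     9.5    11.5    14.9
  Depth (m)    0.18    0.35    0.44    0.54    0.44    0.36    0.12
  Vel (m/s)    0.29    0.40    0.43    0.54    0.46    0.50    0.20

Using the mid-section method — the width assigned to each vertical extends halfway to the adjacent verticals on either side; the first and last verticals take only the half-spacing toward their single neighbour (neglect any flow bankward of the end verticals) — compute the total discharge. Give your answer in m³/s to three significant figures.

w_1 = (2.7 − 1.2)/2 = 0.75 m; q_1 = 0.29 × 0.18 × 0.75 = 0.03915 m³/s
w_2 = (3.9 − 1.2)/2 = 1.35 m; q_2 = 0.40 × 0.35 × 1.35 = 0.1890 m³/s
w_3 = (7.9 − 2.7)/2 = 2.6 m; q_3 = 0.43 × 0.44 × 2.6 = 0.4919 m³/s
w_4 = (9.5 − 3.9)/2 = 2.8 m; q_4 = 0.54 × 0.54 × 2.8 = 0.8165 m³/s
w_5 = (11.5 − 7.9)/2 = 1.8 m; q_5 = 0.46 × 0.44 × 1.8 = 0.3643 m³/s
w_6 = (14.9 − 9.5)/2 = 2.7 m; q_6 = 0.50 × 0.36 × 2.7 = 0.4860 m³/s
w_7 = (14.9 − 11.5)/2 = 1.7 m; q_7 = 0.20 × 0.12 × 1.7 = 0.04080 m³/s
Q = Σ qᵢ = 2.428 m³/s

2.43 m³/s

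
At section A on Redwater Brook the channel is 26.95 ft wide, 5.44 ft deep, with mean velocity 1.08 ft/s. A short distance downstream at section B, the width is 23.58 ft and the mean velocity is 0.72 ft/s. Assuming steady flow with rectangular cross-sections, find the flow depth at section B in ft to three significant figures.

Q = A₁V₁ = (26.95×5.44) × 1.08 = 158.3 ft³/s
d₂ = Q/(b₂ V₂) = 158.3/(23.58×0.72) = 9.326 ft

9.33 ft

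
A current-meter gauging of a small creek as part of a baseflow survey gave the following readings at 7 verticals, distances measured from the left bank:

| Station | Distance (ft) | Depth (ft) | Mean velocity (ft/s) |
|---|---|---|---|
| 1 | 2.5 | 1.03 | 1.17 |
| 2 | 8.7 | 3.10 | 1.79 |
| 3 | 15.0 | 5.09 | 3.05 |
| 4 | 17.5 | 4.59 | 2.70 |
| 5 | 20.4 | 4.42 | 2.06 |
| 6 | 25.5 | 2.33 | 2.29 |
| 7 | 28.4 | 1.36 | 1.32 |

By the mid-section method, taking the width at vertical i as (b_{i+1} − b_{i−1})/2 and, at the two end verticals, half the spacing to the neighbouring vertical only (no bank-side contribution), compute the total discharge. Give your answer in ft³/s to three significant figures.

201 ft³/s

w_1 = (8.7 − 2.5)/2 = 3.1 ft; q_1 = 1.17 × 1.03 × 3.1 = 3.736 ft³/s
w_2 = (15.0 − 2.5)/2 = 6.25 ft; q_2 = 1.79 × 3.10 × 6.25 = 34.68 ft³/s
w_3 = (17.5 − 8.7)/2 = 4.4 ft; q_3 = 3.05 × 5.09 × 4.4 = 68.31 ft³/s
w_4 = (20.4 − 15.0)/2 = 2.7 ft; q_4 = 2.70 × 4.59 × 2.7 = 33.46 ft³/s
w_5 = (25.5 − 17.5)/2 = 4 ft; q_5 = 2.06 × 4.42 × 4 = 36.42 ft³/s
w_6 = (28.4 − 20.4)/2 = 4 ft; q_6 = 2.29 × 2.33 × 4 = 21.34 ft³/s
w_7 = (28.4 − 25.5)/2 = 1.45 ft; q_7 = 1.32 × 1.36 × 1.45 = 2.603 ft³/s
Q = Σ qᵢ = 200.6 ft³/s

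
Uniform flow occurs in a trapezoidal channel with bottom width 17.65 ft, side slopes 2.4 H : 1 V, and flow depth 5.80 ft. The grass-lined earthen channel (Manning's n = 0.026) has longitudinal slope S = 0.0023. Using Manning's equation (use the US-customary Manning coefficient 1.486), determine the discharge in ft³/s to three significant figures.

1230 ft³/s

A = (b + z·y)·y = (17.65 + 2.4×5.80)×5.80 = 183.1 ft²
P = b + 2y√(1+z²) = 17.65 + 2×5.80×√(1+2.4²) = 47.81 ft
R = A/P = 183.1/47.81 = 3.830 ft
Q = (1.486/n)·A·R^(2/3)·S^(1/2) = (1.486/0.026) × 183.1 × 3.830^(2/3) × 0.0023^(1/2) = 1229 ft³/s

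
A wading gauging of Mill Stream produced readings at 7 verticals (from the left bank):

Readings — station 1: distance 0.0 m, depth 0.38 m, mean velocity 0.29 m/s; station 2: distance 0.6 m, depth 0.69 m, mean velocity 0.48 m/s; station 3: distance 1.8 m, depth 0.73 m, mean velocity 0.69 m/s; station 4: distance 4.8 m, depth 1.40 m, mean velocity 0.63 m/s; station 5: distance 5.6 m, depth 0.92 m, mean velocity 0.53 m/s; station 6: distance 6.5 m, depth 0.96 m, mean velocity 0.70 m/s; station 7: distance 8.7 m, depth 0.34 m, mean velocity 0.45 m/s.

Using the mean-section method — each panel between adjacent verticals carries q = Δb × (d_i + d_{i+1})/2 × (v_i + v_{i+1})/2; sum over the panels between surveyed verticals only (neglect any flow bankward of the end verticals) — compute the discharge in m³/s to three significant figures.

4.61 m³/s

Panel 1-2: Δb = 0.6 m, d̄ = (0.38+0.69)/2 = 0.535, v̄ = (0.29+0.48)/2 = 0.385 → q = 0.6×0.535×0.385 = 0.1236 m³/s
Panel 2-3: Δb = 1.2 m, d̄ = (0.69+0.73)/2 = 0.71, v̄ = (0.48+0.69)/2 = 0.585 → q = 1.2×0.71×0.585 = 0.4984 m³/s
Panel 3-4: Δb = 3 m, d̄ = (0.73+1.40)/2 = 1.065, v̄ = (0.69+0.63)/2 = 0.66 → q = 3×1.065×0.66 = 2.109 m³/s
Panel 4-5: Δb = 0.8 m, d̄ = (1.40+0.92)/2 = 1.16, v̄ = (0.63+0.53)/2 = 0.58 → q = 0.8×1.16×0.58 = 0.5382 m³/s
Panel 5-6: Δb = 0.9 m, d̄ = (0.92+0.96)/2 = 0.94, v̄ = (0.53+0.70)/2 = 0.615 → q = 0.9×0.94×0.615 = 0.5203 m³/s
Panel 6-7: Δb = 2.2 m, d̄ = (0.96+0.34)/2 = 0.65, v̄ = (0.70+0.45)/2 = 0.575 → q = 2.2×0.65×0.575 = 0.8223 m³/s
Q = Σ q = 4.611 m³/s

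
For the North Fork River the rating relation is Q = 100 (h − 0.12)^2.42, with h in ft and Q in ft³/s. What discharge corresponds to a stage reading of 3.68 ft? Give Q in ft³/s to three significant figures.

Q = 100 × (3.68 − 0.12)^2.42 = 100 × 3.56^2.42 = 2160 ft³/s

2160 ft³/s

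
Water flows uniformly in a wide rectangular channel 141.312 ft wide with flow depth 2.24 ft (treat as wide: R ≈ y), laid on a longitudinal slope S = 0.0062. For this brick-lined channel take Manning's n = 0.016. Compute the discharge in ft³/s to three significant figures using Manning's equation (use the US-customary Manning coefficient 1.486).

A = b·y = 141.312 × 2.24 = 316.5 ft²
Wide channel: R ≈ y = 2.24 ft
Q = (1.486/n)·A·R^(2/3)·S^(1/2) = (1.486/0.016) × 316.5 × 2.240^(2/3) × 0.0062^(1/2) = 3963 ft³/s

3960 ft³/s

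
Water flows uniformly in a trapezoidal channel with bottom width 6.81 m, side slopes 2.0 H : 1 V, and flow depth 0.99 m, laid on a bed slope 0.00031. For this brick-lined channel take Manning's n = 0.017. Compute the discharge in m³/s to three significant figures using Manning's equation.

A = (b + z·y)·y = (6.81 + 2.0×0.99)×0.99 = 8.702 m²
P = b + 2y√(1+z²) = 6.81 + 2×0.99×√(1+2.0²) = 11.24 m
R = A/P = 8.702/11.24 = 0.7744 m
Q = (1/n)·A·R^(2/3)·S^(1/2) = (1/0.017) × 8.702 × 0.7744^(2/3) × 0.00031^(1/2) = 7.600 m³/s

7.60 m³/s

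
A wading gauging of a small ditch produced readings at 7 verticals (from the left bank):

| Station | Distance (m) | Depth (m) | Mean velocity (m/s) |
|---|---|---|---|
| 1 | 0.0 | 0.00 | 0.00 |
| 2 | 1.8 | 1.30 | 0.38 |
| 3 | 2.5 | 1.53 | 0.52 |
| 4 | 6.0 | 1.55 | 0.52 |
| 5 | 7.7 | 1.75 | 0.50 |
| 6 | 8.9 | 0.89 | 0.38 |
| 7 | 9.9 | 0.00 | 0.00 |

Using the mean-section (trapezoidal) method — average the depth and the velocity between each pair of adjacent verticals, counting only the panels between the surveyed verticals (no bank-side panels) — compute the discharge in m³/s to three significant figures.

Panel 1-2: Δb = 1.8 m, d̄ = (0.00+1.30)/2 = 0.65, v̄ = (0.00+0.38)/2 = 0.19 → q = 1.8×0.65×0.19 = 0.2223 m³/s
Panel 2-3: Δb = 0.7 m, d̄ = (1.30+1.53)/2 = 1.415, v̄ = (0.38+0.52)/2 = 0.45 → q = 0.7×1.415×0.45 = 0.4457 m³/s
Panel 3-4: Δb = 3.5 m, d̄ = (1.53+1.55)/2 = 1.54, v̄ = (0.52+0.52)/2 = 0.52 → q = 3.5×1.54×0.52 = 2.803 m³/s
Panel 4-5: Δb = 1.7 m, d̄ = (1.55+1.75)/2 = 1.65, v̄ = (0.52+0.50)/2 = 0.51 → q = 1.7×1.65×0.51 = 1.431 m³/s
Panel 5-6: Δb = 1.2 m, d̄ = (1.75+0.89)/2 = 1.32, v̄ = (0.50+0.38)/2 = 0.44 → q = 1.2×1.32×0.44 = 0.6970 m³/s
Panel 6-7: Δb = 1 m, d̄ = (0.89+0.00)/2 = 0.445, v̄ = (0.38+0.00)/2 = 0.19 → q = 1×0.445×0.19 = 0.08455 m³/s
Q = Σ q = 5.683 m³/s

5.68 m³/s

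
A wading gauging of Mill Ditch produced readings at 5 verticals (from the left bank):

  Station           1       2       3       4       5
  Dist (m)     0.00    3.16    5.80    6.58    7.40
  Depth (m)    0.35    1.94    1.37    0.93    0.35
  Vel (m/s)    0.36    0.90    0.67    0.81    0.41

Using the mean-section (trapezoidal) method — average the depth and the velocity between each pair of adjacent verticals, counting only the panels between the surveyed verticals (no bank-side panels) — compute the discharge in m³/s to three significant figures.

6.69 m³/s

Panel 1-2: Δb = 3.16 m, d̄ = (0.35+1.94)/2 = 1.145, v̄ = (0.36+0.90)/2 = 0.63 → q = 3.16×1.145×0.63 = 2.279 m³/s
Panel 2-3: Δb = 2.64 m, d̄ = (1.94+1.37)/2 = 1.655, v̄ = (0.90+0.67)/2 = 0.785 → q = 2.64×1.655×0.785 = 3.430 m³/s
Panel 3-4: Δb = 0.78 m, d̄ = (1.37+0.93)/2 = 1.15, v̄ = (0.67+0.81)/2 = 0.74 → q = 0.78×1.15×0.74 = 0.6638 m³/s
Panel 4-5: Δb = 0.82 m, d̄ = (0.93+0.35)/2 = 0.64, v̄ = (0.81+0.41)/2 = 0.61 → q = 0.82×0.64×0.61 = 0.3201 m³/s
Q = Σ q = 6.693 m³/s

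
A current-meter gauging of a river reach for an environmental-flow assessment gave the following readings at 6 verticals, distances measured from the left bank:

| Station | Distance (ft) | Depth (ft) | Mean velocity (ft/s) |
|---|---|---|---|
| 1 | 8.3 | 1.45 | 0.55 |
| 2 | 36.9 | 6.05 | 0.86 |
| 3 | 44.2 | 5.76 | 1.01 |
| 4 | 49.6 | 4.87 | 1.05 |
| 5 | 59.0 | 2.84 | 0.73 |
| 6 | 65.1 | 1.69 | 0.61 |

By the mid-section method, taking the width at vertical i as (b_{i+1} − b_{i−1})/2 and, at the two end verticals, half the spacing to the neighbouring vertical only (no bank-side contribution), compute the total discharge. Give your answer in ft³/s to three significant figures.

199 ft³/s

w_1 = (36.9 − 8.3)/2 = 14.3 ft; q_1 = 0.55 × 1.45 × 14.3 = 11.40 ft³/s
w_2 = (44.2 − 8.3)/2 = 17.95 ft; q_2 = 0.86 × 6.05 × 17.95 = 93.39 ft³/s
w_3 = (49.6 − 36.9)/2 = 6.35 ft; q_3 = 1.01 × 5.76 × 6.35 = 36.94 ft³/s
w_4 = (59.0 − 44.2)/2 = 7.4 ft; q_4 = 1.05 × 4.87 × 7.4 = 37.84 ft³/s
w_5 = (65.1 − 49.6)/2 = 7.75 ft; q_5 = 0.73 × 2.84 × 7.75 = 16.07 ft³/s
w_6 = (65.1 − 59.0)/2 = 3.05 ft; q_6 = 0.61 × 1.69 × 3.05 = 3.144 ft³/s
Q = Σ qᵢ = 198.8 ft³/s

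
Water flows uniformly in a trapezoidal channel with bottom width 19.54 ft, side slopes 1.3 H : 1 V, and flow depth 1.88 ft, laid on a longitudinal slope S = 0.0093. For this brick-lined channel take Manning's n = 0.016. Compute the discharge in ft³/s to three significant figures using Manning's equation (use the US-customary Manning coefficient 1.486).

508 ft³/s

A = (b + z·y)·y = (19.54 + 1.3×1.88)×1.88 = 41.33 ft²
P = b + 2y√(1+z²) = 19.54 + 2×1.88×√(1+1.3²) = 25.71 ft
R = A/P = 41.33/25.71 = 1.608 ft
Q = (1.486/n)·A·R^(2/3)·S^(1/2) = (1.486/0.016) × 41.33 × 1.608^(2/3) × 0.0093^(1/2) = 508.0 ft³/s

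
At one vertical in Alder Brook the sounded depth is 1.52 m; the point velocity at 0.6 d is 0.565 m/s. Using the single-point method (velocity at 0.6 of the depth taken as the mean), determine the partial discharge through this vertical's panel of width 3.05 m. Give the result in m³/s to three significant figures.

2.62 m³/s

v̄ = v₀.₆ = 0.565 m/s
q = v̄ × d × w = 0.5650 × 1.52 × 3.05 = 2.619 m³/s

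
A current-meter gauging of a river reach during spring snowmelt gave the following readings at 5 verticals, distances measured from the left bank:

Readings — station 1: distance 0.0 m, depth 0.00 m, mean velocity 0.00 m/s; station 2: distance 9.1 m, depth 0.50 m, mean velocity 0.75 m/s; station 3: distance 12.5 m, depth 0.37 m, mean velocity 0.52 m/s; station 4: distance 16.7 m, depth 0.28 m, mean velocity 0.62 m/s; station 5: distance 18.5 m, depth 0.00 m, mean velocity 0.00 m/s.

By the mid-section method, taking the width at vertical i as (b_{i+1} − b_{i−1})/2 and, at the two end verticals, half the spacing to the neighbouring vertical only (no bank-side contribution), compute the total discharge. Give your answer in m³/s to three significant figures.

3.60 m³/s

w_2 = (12.5 − 0.0)/2 = 6.25 m; q_2 = 0.75 × 0.50 × 6.25 = 2.344 m³/s
w_3 = (16.7 − 9.1)/2 = 3.8 m; q_3 = 0.52 × 0.37 × 3.8 = 0.7311 m³/s
w_4 = (18.5 − 12.5)/2 = 3 m; q_4 = 0.62 × 0.28 × 3 = 0.5208 m³/s
Stations 1, 5 contribute zero (depth or velocity is 0).
Q = Σ qᵢ = 3.596 m³/s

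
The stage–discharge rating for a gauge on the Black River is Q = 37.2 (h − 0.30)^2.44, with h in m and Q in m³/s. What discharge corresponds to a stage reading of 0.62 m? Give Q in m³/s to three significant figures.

Q = 37.2 × (0.62 − 0.30)^2.44 = 37.2 × 0.32^2.44 = 2.307 m³/s

2.31 m³/s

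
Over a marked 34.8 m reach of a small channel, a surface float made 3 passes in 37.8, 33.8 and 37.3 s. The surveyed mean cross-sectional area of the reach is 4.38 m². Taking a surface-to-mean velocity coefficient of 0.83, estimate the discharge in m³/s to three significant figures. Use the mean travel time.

3.49 m³/s

t̄ = (37.8 + 33.8 + 37.3) / 3 = 36.3 s
v_surface = L / t̄ = 34.8 / 36.3 = 0.9587 m/s
v_mean = 0.83 × 0.9587 = 0.7957 m/s
Q = A × v_mean = 4.38 × 0.7957 = 3.485 m³/s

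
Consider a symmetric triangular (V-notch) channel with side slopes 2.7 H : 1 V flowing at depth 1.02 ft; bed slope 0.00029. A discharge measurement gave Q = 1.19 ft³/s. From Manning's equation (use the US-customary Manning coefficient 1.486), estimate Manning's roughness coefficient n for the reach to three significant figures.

0.0365

A = z·y² = 2.7×1.02² = 2.809 ft²
P = 2y√(1+z²) = 2×1.02×√(1+2.7²) = 5.874 ft
R = A/P = 2.809/5.874 = 0.4783 ft
n = (1.486/Q)·A·R^(2/3)·S^(1/2) = (1.486/1.19) × 2.809 × 0.6116 × 0.01703 = 0.03653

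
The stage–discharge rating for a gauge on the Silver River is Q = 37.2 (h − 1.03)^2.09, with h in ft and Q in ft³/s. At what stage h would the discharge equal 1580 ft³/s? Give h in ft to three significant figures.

7.04 ft

h − h₀ = (Q/C)^(1/b) = (1580/37.2)^(1/2.09) = 6.012 ft
h = 1.03 + 6.012 = 7.042 ft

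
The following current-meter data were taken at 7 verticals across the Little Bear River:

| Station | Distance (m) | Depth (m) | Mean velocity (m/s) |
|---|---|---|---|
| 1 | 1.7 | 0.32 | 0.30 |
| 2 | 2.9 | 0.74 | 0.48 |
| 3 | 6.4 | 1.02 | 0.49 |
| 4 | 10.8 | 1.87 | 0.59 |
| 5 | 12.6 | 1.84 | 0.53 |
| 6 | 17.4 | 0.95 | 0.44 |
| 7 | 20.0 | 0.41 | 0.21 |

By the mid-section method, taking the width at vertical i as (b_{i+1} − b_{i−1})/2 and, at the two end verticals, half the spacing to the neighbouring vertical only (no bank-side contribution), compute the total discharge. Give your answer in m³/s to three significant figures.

11.2 m³/s

w_1 = (2.9 − 1.7)/2 = 0.6 m; q_1 = 0.30 × 0.32 × 0.6 = 0.05760 m³/s
w_2 = (6.4 − 1.7)/2 = 2.35 m; q_2 = 0.48 × 0.74 × 2.35 = 0.8347 m³/s
w_3 = (10.8 − 2.9)/2 = 3.95 m; q_3 = 0.49 × 1.02 × 3.95 = 1.974 m³/s
w_4 = (12.6 − 6.4)/2 = 3.1 m; q_4 = 0.59 × 1.87 × 3.1 = 3.420 m³/s
w_5 = (17.4 − 10.8)/2 = 3.3 m; q_5 = 0.53 × 1.84 × 3.3 = 3.218 m³/s
w_6 = (20.0 − 12.6)/2 = 3.7 m; q_6 = 0.44 × 0.95 × 3.7 = 1.547 m³/s
w_7 = (20.0 − 17.4)/2 = 1.3 m; q_7 = 0.21 × 0.41 × 1.3 = 0.1119 m³/s
Q = Σ qᵢ = 11.16 m³/s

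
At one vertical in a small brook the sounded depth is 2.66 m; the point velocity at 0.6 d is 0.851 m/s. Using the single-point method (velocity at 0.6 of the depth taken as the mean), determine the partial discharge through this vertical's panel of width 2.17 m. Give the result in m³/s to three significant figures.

v̄ = v₀.₆ = 0.851 m/s
q = v̄ × d × w = 0.8510 × 2.66 × 2.17 = 4.912 m³/s

4.91 m³/s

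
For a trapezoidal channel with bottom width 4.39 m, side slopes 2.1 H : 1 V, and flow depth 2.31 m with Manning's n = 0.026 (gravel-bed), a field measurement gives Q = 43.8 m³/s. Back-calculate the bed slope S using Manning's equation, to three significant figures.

A = (b + z·y)·y = (4.39 + 2.1×2.31)×2.31 = 21.35 m²
P = b + 2y√(1+z²) = 4.39 + 2×2.31×√(1+2.1²) = 15.14 m
R = A/P = 21.35/15.14 = 1.410 m
S = (Q·n / (1·A·R^(2/3)))² = (43.8×0.026 / (1×21.35×1.258))² = 0.001799

0.00180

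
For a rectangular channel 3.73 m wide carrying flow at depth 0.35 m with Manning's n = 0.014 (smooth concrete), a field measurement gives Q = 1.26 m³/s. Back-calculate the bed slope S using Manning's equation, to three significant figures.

A = b·y = 3.73 × 0.35 = 1.306 m²
P = b + 2y = 3.73 + 2×0.35 = 4.430 m
R = A/P = 1.306/4.430 = 0.2947 m
S = (Q·n / (1·A·R^(2/3)))² = (1.26×0.014 / (1×1.306×0.4428))² = 0.0009310

0.000931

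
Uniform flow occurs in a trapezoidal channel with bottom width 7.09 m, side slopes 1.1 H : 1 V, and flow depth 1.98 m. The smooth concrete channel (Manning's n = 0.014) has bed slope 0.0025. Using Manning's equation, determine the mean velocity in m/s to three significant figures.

4.50 m/s

A = (b + z·y)·y = (7.09 + 1.1×1.98)×1.98 = 18.35 m²
P = b + 2y√(1+z²) = 7.09 + 2×1.98×√(1+1.1²) = 12.98 m
R = A/P = 18.35/12.98 = 1.414 m
Q = (1/n)·A·R^(2/3)·S^(1/2) = (1/0.014) × 18.35 × 1.414^(2/3) × 0.0025^(1/2) = 82.57 m³/s
V = Q/A = 82.57/18.35 = 4.499 m/s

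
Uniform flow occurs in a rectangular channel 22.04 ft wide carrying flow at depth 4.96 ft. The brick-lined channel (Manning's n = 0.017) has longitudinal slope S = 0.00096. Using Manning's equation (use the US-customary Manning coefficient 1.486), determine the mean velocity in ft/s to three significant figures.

6.15 ft/s

A = b·y = 22.04 × 4.96 = 109.3 ft²
P = b + 2y = 22.04 + 2×4.96 = 31.96 ft
R = A/P = 109.3/31.96 = 3.420 ft
Q = (1.486/n)·A·R^(2/3)·S^(1/2) = (1.486/0.017) × 109.3 × 3.420^(2/3) × 0.00096^(1/2) = 672.1 ft³/s
V = Q/A = 672.1/109.3 = 6.148 ft/s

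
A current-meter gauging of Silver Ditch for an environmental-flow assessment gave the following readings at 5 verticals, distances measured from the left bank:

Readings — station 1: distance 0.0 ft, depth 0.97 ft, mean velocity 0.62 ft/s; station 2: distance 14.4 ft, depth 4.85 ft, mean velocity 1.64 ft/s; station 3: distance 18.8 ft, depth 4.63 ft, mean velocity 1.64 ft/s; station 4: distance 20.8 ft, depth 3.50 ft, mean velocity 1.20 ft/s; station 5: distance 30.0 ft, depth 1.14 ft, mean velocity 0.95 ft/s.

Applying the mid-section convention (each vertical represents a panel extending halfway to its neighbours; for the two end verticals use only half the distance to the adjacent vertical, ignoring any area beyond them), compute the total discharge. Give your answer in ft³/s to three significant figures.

w_1 = (14.4 − 0.0)/2 = 7.2 ft; q_1 = 0.62 × 0.97 × 7.2 = 4.330 ft³/s
w_2 = (18.8 − 0.0)/2 = 9.4 ft; q_2 = 1.64 × 4.85 × 9.4 = 74.77 ft³/s
w_3 = (20.8 − 14.4)/2 = 3.2 ft; q_3 = 1.64 × 4.63 × 3.2 = 24.30 ft³/s
w_4 = (30.0 − 18.8)/2 = 5.6 ft; q_4 = 1.20 × 3.50 × 5.6 = 23.52 ft³/s
w_5 = (30.0 − 20.8)/2 = 4.6 ft; q_5 = 0.95 × 1.14 × 4.6 = 4.982 ft³/s
Q = Σ qᵢ = 131.9 ft³/s

132 ft³/s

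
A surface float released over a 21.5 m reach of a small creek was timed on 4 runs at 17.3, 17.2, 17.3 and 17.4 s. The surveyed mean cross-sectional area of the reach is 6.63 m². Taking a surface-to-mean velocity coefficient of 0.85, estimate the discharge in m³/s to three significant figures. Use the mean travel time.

7.00 m³/s

t̄ = (17.3 + 17.2 + 17.3 + 17.4) / 4 = 17.3 s
v_surface = L / t̄ = 21.5 / 17.3 = 1.243 m/s
v_mean = 0.85 × 1.243 = 1.056 m/s
Q = A × v_mean = 6.63 × 1.056 = 7.004 m³/s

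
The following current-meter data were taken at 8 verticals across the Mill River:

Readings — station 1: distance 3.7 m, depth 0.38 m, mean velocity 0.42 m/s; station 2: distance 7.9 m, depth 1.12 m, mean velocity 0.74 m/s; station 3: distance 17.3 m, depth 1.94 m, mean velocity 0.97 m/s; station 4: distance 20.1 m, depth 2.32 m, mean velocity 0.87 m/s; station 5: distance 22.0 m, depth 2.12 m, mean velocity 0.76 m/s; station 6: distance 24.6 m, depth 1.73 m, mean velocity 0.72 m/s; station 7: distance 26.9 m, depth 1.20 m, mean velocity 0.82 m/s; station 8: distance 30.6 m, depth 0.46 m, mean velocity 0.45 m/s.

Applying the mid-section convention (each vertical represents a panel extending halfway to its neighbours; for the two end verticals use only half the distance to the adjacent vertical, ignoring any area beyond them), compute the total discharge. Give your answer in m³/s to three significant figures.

32.2 m³/s

w_1 = (7.9 − 3.7)/2 = 2.1 m; q_1 = 0.42 × 0.38 × 2.1 = 0.3352 m³/s
w_2 = (17.3 − 3.7)/2 = 6.8 m; q_2 = 0.74 × 1.12 × 6.8 = 5.636 m³/s
w_3 = (20.1 − 7.9)/2 = 6.1 m; q_3 = 0.97 × 1.94 × 6.1 = 11.48 m³/s
w_4 = (22.0 − 17.3)/2 = 2.35 m; q_4 = 0.87 × 2.32 × 2.35 = 4.743 m³/s
w_5 = (24.6 − 20.1)/2 = 2.25 m; q_5 = 0.76 × 2.12 × 2.25 = 3.625 m³/s
w_6 = (26.9 − 22.0)/2 = 2.45 m; q_6 = 0.72 × 1.73 × 2.45 = 3.052 m³/s
w_7 = (30.6 − 24.6)/2 = 3 m; q_7 = 0.82 × 1.20 × 3 = 2.952 m³/s
w_8 = (30.6 − 26.9)/2 = 1.85 m; q_8 = 0.45 × 0.46 × 1.85 = 0.3830 m³/s
Q = Σ qᵢ = 32.21 m³/s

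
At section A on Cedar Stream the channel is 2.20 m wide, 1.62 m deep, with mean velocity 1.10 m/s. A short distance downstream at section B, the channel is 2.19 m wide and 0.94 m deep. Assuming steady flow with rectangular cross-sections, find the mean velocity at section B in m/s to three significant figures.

1.90 m/s

Q = A₁V₁ = (2.20×1.62) × 1.10 = 3.920 m³/s
A₂ = 2.19 × 0.94 = 2.059 m²
V₂ = Q/A₂ = 3.920/2.059 = 1.904 m/s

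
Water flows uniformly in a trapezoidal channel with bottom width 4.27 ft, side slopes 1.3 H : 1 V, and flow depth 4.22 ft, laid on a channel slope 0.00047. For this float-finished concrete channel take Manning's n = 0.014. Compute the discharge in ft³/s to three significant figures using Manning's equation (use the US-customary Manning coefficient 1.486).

164 ft³/s

A = (b + z·y)·y = (4.27 + 1.3×4.22)×4.22 = 41.17 ft²
P = b + 2y√(1+z²) = 4.27 + 2×4.22×√(1+1.3²) = 18.11 ft
R = A/P = 41.17/18.11 = 2.273 ft
Q = (1.486/n)·A·R^(2/3)·S^(1/2) = (1.486/0.014) × 41.17 × 2.273^(2/3) × 0.00047^(1/2) = 163.8 ft³/s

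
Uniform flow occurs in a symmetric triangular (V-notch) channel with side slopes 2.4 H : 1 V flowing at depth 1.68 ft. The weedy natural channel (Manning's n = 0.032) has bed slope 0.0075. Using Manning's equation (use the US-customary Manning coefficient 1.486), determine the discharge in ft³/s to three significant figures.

23.0 ft³/s

A = z·y² = 2.4×1.68² = 6.774 ft²
P = 2y√(1+z²) = 2×1.68×√(1+2.4²) = 8.736 ft
R = A/P = 6.774/8.736 = 0.7754 ft
Q = (1.486/n)·A·R^(2/3)·S^(1/2) = (1.486/0.032) × 6.774 × 0.7754^(2/3) × 0.0075^(1/2) = 22.99 ft³/s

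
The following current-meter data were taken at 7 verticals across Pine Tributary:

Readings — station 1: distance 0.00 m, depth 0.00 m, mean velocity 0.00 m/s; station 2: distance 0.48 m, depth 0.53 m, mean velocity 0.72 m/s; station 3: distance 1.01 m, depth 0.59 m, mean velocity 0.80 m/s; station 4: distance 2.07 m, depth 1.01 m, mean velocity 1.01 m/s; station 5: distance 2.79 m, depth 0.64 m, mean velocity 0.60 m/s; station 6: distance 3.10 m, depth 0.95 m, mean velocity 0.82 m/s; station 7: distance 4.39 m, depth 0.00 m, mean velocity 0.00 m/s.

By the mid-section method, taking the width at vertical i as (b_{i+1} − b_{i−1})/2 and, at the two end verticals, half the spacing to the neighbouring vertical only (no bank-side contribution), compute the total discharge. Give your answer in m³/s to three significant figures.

2.30 m³/s

w_2 = (1.01 − 0.00)/2 = 0.505 m; q_2 = 0.72 × 0.53 × 0.505 = 0.1927 m³/s
w_3 = (2.07 − 0.48)/2 = 0.795 m; q_3 = 0.80 × 0.59 × 0.795 = 0.3752 m³/s
w_4 = (2.79 − 1.01)/2 = 0.89 m; q_4 = 1.01 × 1.01 × 0.89 = 0.9079 m³/s
w_5 = (3.10 − 2.07)/2 = 0.515 m; q_5 = 0.60 × 0.64 × 0.515 = 0.1978 m³/s
w_6 = (4.39 − 2.79)/2 = 0.8 m; q_6 = 0.82 × 0.95 × 0.8 = 0.6232 m³/s
Stations 1, 7 contribute zero (depth or velocity is 0).
Q = Σ qᵢ = 2.297 m³/s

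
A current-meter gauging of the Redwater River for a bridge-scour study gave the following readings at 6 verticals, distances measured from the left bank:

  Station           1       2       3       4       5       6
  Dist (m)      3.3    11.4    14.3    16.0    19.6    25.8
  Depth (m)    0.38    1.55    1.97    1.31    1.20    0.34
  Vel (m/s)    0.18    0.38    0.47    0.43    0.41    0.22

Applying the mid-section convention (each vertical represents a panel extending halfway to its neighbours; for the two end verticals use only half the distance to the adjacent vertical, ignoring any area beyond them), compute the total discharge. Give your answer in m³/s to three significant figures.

w_1 = (11.4 − 3.3)/2 = 4.05 m; q_1 = 0.18 × 0.38 × 4.05 = 0.2770 m³/s
w_2 = (14.3 − 3.3)/2 = 5.5 m; q_2 = 0.38 × 1.55 × 5.5 = 3.240 m³/s
w_3 = (16.0 − 11.4)/2 = 2.3 m; q_3 = 0.47 × 1.97 × 2.3 = 2.130 m³/s
w_4 = (19.6 − 14.3)/2 = 2.65 m; q_4 = 0.43 × 1.31 × 2.65 = 1.493 m³/s
w_5 = (25.8 − 16.0)/2 = 4.9 m; q_5 = 0.41 × 1.20 × 4.9 = 2.411 m³/s
w_6 = (25.8 − 19.6)/2 = 3.1 m; q_6 = 0.22 × 0.34 × 3.1 = 0.2319 m³/s
Q = Σ qᵢ = 9.782 m³/s

9.78 m³/s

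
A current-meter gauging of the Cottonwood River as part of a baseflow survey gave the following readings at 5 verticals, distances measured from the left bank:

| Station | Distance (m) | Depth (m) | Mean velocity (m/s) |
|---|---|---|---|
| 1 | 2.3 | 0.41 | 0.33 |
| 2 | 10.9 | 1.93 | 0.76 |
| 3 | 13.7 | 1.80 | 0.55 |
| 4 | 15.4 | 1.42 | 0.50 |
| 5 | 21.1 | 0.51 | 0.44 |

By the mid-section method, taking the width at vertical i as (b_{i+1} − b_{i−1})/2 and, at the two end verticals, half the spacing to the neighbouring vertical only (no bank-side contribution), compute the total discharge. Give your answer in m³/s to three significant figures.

14.4 m³/s

w_1 = (10.9 − 2.3)/2 = 4.3 m; q_1 = 0.33 × 0.41 × 4.3 = 0.5818 m³/s
w_2 = (13.7 − 2.3)/2 = 5.7 m; q_2 = 0.76 × 1.93 × 5.7 = 8.361 m³/s
w_3 = (15.4 − 10.9)/2 = 2.25 m; q_3 = 0.55 × 1.80 × 2.25 = 2.228 m³/s
w_4 = (21.1 − 13.7)/2 = 3.7 m; q_4 = 0.50 × 1.42 × 3.7 = 2.627 m³/s
w_5 = (21.1 − 15.4)/2 = 2.85 m; q_5 = 0.44 × 0.51 × 2.85 = 0.6395 m³/s
Q = Σ qᵢ = 14.44 m³/s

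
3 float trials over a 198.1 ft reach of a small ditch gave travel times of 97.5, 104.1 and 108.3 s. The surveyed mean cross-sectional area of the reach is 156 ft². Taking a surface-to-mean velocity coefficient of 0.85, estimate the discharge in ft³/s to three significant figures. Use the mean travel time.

254 ft³/s

t̄ = (97.5 + 104.1 + 108.3) / 3 = 103.3 s
v_surface = L / t̄ = 198.1 / 103.3 = 1.918 ft/s
v_mean = 0.85 × 1.918 = 1.630 ft/s
Q = A × v_mean = 156 × 1.630 = 254.3 ft³/s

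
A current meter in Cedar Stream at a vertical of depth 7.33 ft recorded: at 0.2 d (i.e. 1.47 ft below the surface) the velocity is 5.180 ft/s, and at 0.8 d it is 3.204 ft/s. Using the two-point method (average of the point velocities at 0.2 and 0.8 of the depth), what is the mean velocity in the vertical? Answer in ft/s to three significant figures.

v̄ = (5.180 + 3.204) / 2 = 4.192 ft/s

4.19 ft/s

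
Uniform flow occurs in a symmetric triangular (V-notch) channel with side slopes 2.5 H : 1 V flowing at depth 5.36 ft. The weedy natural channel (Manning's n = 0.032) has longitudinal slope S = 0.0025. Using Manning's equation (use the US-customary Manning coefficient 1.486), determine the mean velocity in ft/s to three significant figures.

A = z·y² = 2.5×5.36² = 71.82 ft²
P = 2y√(1+z²) = 2×5.36×√(1+2.5²) = 28.86 ft
R = A/P = 71.82/28.86 = 2.488 ft
Q = (1.486/n)·A·R^(2/3)·S^(1/2) = (1.486/0.032) × 71.82 × 2.488^(2/3) × 0.0025^(1/2) = 306.2 ft³/s
V = Q/A = 306.2/71.82 = 4.264 ft/s

4.26 ft/s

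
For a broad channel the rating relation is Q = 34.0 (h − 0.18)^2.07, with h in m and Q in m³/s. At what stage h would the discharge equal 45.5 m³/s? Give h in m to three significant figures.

1.33 m

h − h₀ = (Q/C)^(1/b) = (45.5/34.0)^(1/2.07) = 1.151 m
h = 0.18 + 1.151 = 1.331 m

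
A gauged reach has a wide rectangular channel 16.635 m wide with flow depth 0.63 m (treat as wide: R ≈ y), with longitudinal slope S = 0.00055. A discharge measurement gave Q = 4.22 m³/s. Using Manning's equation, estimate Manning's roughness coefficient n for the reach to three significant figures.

A = b·y = 16.635 × 0.63 = 10.48 m²
Wide channel: R ≈ y = 0.63 m
n = (1/Q)·A·R^(2/3)·S^(1/2) = (1/4.22) × 10.48 × 0.7349 × 0.02345 = 0.04280

0.0428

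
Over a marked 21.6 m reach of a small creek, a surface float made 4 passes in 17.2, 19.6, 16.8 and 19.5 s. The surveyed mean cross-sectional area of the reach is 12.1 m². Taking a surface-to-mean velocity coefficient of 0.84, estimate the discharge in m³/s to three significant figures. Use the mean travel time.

t̄ = (17.2 + 19.6 + 16.8 + 19.5) / 4 = 18.275 s
v_surface = L / t̄ = 21.6 / 18.275 = 1.182 m/s
v_mean = 0.84 × 1.182 = 0.9928 m/s
Q = A × v_mean = 12.1 × 0.9928 = 12.01 m³/s

12.0 m³/s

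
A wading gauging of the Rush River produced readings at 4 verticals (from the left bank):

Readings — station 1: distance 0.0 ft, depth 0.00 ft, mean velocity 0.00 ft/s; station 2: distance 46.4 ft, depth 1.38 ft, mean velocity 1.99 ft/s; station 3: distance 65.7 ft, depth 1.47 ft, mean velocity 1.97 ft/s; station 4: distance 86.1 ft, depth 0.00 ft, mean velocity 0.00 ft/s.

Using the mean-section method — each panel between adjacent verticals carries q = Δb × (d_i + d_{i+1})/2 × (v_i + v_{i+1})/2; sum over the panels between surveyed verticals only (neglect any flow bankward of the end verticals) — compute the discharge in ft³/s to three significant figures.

Panel 1-2: Δb = 46.4 ft, d̄ = (0.00+1.38)/2 = 0.69, v̄ = (0.00+1.99)/2 = 0.995 → q = 46.4×0.69×0.995 = 31.86 ft³/s
Panel 2-3: Δb = 19.3 ft, d̄ = (1.38+1.47)/2 = 1.425, v̄ = (1.99+1.97)/2 = 1.98 → q = 19.3×1.425×1.98 = 54.45 ft³/s
Panel 3-4: Δb = 20.4 ft, d̄ = (1.47+0.00)/2 = 0.735, v̄ = (1.97+0.00)/2 = 0.985 → q = 20.4×0.735×0.985 = 14.77 ft³/s
Q = Σ q = 101.1 ft³/s

101 ft³/s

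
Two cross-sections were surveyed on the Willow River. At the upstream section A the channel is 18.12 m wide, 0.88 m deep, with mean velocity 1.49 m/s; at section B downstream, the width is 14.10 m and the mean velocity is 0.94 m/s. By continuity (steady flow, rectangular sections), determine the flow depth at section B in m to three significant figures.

Q = A₁V₁ = (18.12×0.88) × 1.49 = 23.76 m³/s
d₂ = Q/(b₂ V₂) = 23.76/(14.10×0.94) = 1.793 m

1.79 m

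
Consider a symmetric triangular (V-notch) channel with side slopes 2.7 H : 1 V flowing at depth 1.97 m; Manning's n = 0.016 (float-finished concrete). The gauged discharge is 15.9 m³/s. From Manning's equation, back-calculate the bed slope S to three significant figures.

A = z·y² = 2.7×1.97² = 10.48 m²
P = 2y√(1+z²) = 2×1.97×√(1+2.7²) = 11.34 m
R = A/P = 10.48/11.34 = 0.9237 m
S = (Q·n / (1·A·R^(2/3)))² = (15.9×0.016 / (1×10.48×0.9485))² = 0.0006553

0.000655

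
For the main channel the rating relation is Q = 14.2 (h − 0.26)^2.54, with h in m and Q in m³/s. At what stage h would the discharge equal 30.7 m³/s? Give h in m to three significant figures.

h − h₀ = (Q/C)^(1/b) = (30.7/14.2)^(1/2.54) = 1.355 m
h = 0.26 + 1.355 = 1.615 m

1.61 m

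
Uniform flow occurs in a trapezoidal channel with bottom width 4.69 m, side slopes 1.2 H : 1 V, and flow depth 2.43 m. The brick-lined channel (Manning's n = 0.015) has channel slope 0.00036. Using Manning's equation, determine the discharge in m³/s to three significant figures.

A = (b + z·y)·y = (4.69 + 1.2×2.43)×2.43 = 18.48 m²
P = b + 2y√(1+z²) = 4.69 + 2×2.43×√(1+1.2²) = 12.28 m
R = A/P = 18.48/12.28 = 1.505 m
Q = (1/n)·A·R^(2/3)·S^(1/2) = (1/0.015) × 18.48 × 1.505^(2/3) × 0.00036^(1/2) = 30.70 m³/s

30.7 m³/s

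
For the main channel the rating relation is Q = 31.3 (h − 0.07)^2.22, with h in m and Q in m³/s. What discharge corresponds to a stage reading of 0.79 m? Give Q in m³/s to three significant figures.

Q = 31.3 × (0.79 − 0.07)^2.22 = 31.3 × 0.72^2.22 = 15.09 m³/s

15.1 m³/s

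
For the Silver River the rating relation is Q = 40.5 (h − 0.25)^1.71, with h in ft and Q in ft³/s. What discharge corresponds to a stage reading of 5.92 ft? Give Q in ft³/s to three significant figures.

787 ft³/s

Q = 40.5 × (5.92 − 0.25)^1.71 = 40.5 × 5.67^1.71 = 787.2 ft³/s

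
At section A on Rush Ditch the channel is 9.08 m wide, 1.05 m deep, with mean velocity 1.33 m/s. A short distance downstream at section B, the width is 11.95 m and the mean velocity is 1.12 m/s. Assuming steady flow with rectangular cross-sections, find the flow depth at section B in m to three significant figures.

Q = A₁V₁ = (9.08×1.05) × 1.33 = 12.68 m³/s
d₂ = Q/(b₂ V₂) = 12.68/(11.95×1.12) = 0.9474 m

0.947 m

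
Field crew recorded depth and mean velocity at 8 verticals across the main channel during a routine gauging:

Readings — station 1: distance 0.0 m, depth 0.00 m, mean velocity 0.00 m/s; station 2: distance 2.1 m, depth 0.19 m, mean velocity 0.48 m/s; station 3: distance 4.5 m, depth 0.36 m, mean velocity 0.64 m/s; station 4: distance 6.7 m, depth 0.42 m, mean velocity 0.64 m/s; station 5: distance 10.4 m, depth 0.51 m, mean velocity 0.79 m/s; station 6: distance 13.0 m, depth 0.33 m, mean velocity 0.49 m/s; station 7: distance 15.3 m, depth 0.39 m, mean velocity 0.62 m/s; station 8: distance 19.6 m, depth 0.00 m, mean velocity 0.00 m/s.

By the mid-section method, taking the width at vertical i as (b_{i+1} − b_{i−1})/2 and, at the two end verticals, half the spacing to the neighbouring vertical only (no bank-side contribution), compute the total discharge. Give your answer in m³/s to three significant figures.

w_2 = (4.5 − 0.0)/2 = 2.25 m; q_2 = 0.48 × 0.19 × 2.25 = 0.2052 m³/s
w_3 = (6.7 − 2.1)/2 = 2.3 m; q_3 = 0.64 × 0.36 × 2.3 = 0.5299 m³/s
w_4 = (10.4 − 4.5)/2 = 2.95 m; q_4 = 0.64 × 0.42 × 2.95 = 0.7930 m³/s
w_5 = (13.0 − 6.7)/2 = 3.15 m; q_5 = 0.79 × 0.51 × 3.15 = 1.269 m³/s
w_6 = (15.3 − 10.4)/2 = 2.45 m; q_6 = 0.49 × 0.33 × 2.45 = 0.3962 m³/s
w_7 = (19.6 − 13.0)/2 = 3.3 m; q_7 = 0.62 × 0.39 × 3.3 = 0.7979 m³/s
Stations 1, 8 contribute zero (depth or velocity is 0).
Q = Σ qᵢ = 3.991 m³/s

3.99 m³/s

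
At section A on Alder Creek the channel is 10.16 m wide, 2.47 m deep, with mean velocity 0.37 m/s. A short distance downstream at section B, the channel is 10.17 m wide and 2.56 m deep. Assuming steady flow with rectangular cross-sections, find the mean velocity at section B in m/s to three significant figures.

Q = A₁V₁ = (10.16×2.47) × 0.37 = 9.285 m³/s
A₂ = 10.17 × 2.56 = 26.04 m²
V₂ = Q/A₂ = 9.285/26.04 = 0.3566 m/s

0.357 m/s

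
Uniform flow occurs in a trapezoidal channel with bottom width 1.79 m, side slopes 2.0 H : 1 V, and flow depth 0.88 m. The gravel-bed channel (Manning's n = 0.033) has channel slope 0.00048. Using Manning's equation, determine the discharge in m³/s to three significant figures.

A = (b + z·y)·y = (1.79 + 2.0×0.88)×0.88 = 3.124 m²
P = b + 2y√(1+z²) = 1.79 + 2×0.88×√(1+2.0²) = 5.725 m
R = A/P = 3.124/5.725 = 0.5456 m
Q = (1/n)·A·R^(2/3)·S^(1/2) = (1/0.033) × 3.124 × 0.5456^(2/3) × 0.00048^(1/2) = 1.385 m³/s

1.38 m³/s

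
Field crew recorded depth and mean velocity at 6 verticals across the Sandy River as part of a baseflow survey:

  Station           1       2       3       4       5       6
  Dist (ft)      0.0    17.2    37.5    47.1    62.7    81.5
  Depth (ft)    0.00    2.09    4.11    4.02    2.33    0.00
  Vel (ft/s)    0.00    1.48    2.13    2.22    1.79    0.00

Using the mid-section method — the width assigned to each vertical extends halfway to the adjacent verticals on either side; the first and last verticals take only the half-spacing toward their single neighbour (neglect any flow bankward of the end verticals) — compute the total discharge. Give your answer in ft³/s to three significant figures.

w_2 = (37.5 − 0.0)/2 = 18.75 ft; q_2 = 1.48 × 2.09 × 18.75 = 58.00 ft³/s
w_3 = (47.1 − 17.2)/2 = 14.95 ft; q_3 = 2.13 × 4.11 × 14.95 = 130.9 ft³/s
w_4 = (62.7 − 37.5)/2 = 12.6 ft; q_4 = 2.22 × 4.02 × 12.6 = 112.4 ft³/s
w_5 = (81.5 − 47.1)/2 = 17.2 ft; q_5 = 1.79 × 2.33 × 17.2 = 71.74 ft³/s
Stations 1, 6 contribute zero (depth or velocity is 0).
Q = Σ qᵢ = 373.1 ft³/s

373 ft³/s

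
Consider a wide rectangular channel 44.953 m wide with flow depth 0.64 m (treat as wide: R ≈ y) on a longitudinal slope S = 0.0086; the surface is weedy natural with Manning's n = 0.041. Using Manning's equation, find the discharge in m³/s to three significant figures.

48.3 m³/s

A = b·y = 44.953 × 0.64 = 28.77 m²
Wide channel: R ≈ y = 0.64 m
Q = (1/n)·A·R^(2/3)·S^(1/2) = (1/0.041) × 28.77 × 0.6400^(2/3) × 0.0086^(1/2) = 48.33 m³/s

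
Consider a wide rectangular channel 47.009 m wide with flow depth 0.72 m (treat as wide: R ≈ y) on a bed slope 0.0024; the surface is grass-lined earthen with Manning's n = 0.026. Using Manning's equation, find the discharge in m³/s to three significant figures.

A = b·y = 47.009 × 0.72 = 33.85 m²
Wide channel: R ≈ y = 0.72 m
Q = (1/n)·A·R^(2/3)·S^(1/2) = (1/0.026) × 33.85 × 0.7200^(2/3) × 0.0024^(1/2) = 51.23 m³/s

51.2 m³/s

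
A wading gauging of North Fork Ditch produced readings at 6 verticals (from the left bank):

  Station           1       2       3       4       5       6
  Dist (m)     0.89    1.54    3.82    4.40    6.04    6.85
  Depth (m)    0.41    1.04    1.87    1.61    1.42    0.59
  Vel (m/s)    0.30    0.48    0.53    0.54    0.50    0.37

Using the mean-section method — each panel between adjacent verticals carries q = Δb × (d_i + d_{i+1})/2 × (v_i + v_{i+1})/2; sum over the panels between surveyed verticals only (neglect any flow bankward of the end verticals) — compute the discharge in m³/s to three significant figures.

Panel 1-2: Δb = 0.65 m, d̄ = (0.41+1.04)/2 = 0.725, v̄ = (0.30+0.48)/2 = 0.39 → q = 0.65×0.725×0.39 = 0.1838 m³/s
Panel 2-3: Δb = 2.28 m, d̄ = (1.04+1.87)/2 = 1.455, v̄ = (0.48+0.53)/2 = 0.505 → q = 2.28×1.455×0.505 = 1.675 m³/s
Panel 3-4: Δb = 0.58 m, d̄ = (1.87+1.61)/2 = 1.74, v̄ = (0.53+0.54)/2 = 0.535 → q = 0.58×1.74×0.535 = 0.5399 m³/s
Panel 4-5: Δb = 1.64 m, d̄ = (1.61+1.42)/2 = 1.515, v̄ = (0.54+0.50)/2 = 0.52 → q = 1.64×1.515×0.52 = 1.292 m³/s
Panel 5-6: Δb = 0.81 m, d̄ = (1.42+0.59)/2 = 1.005, v̄ = (0.50+0.37)/2 = 0.435 → q = 0.81×1.005×0.435 = 0.3541 m³/s
Q = Σ q = 4.045 m³/s

4.05 m³/s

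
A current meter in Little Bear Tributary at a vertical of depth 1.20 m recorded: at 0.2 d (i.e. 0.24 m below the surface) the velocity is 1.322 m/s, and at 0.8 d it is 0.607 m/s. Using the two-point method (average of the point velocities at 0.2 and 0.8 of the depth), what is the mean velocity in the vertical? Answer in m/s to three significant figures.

v̄ = (1.322 + 0.607) / 2 = 0.9645 m/s

0.965 m/s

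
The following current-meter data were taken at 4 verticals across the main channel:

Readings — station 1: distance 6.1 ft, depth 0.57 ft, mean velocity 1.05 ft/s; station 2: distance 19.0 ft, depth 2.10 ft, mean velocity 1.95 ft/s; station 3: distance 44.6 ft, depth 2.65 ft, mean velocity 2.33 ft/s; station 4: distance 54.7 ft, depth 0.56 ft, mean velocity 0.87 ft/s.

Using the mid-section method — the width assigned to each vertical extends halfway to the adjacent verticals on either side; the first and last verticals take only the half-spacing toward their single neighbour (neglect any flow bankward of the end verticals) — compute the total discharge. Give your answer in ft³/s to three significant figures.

195 ft³/s

w_1 = (19.0 − 6.1)/2 = 6.45 ft; q_1 = 1.05 × 0.57 × 6.45 = 3.860 ft³/s
w_2 = (44.6 − 6.1)/2 = 19.25 ft; q_2 = 1.95 × 2.10 × 19.25 = 78.83 ft³/s
w_3 = (54.7 − 19.0)/2 = 17.85 ft; q_3 = 2.33 × 2.65 × 17.85 = 110.2 ft³/s
w_4 = (54.7 − 44.6)/2 = 5.05 ft; q_4 = 0.87 × 0.56 × 5.05 = 2.460 ft³/s
Q = Σ qᵢ = 195.4 ft³/s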